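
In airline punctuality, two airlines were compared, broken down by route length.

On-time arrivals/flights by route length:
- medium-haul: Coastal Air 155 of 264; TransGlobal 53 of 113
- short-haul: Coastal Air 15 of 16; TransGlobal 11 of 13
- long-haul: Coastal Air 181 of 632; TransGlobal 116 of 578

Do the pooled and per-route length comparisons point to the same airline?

Yes

Medium-haul: Coastal Air 155/264 = 58.7%, TransGlobal 53/113 = 46.9% → Coastal Air
Short-haul: Coastal Air 15/16 = 93.8%, TransGlobal 11/13 = 84.6% → Coastal Air
Long-haul: Coastal Air 181/632 = 28.6%, TransGlobal 116/578 = 20.1% → Coastal Air
Overall: Coastal Air 351/912 = 38.5%, TransGlobal 180/704 = 25.6% → Coastal Air
Coastal Air wins overall and in every route group — no reversal.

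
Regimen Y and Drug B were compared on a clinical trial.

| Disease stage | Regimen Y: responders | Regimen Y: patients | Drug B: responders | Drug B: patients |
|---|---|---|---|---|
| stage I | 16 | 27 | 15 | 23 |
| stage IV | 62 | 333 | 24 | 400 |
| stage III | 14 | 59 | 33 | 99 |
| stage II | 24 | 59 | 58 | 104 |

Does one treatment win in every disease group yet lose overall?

No

Stage I: Regimen Y 16/27 = 59.3%, Drug B 15/23 = 65.2% → Drug B
Stage IV: Regimen Y 62/333 = 18.6%, Drug B 24/400 = 6.0% → Regimen Y
Stage III: Regimen Y 14/59 = 23.7%, Drug B 33/99 = 33.3% → Drug B
Stage II: Regimen Y 24/59 = 40.7%, Drug B 58/104 = 55.8% → Drug B
Overall: Regimen Y 116/478 = 24.3%, Drug B 130/626 = 20.8% → Regimen Y
Neither sweeps: Regimen Y wins 1 of 4 groups, Drug B wins 3. Regimen Y wins overall but not every group — no Simpson reversal.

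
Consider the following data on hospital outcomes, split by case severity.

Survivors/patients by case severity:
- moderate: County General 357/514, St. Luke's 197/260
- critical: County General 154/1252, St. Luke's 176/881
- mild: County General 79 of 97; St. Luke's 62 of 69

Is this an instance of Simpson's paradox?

Moderate: County General 357/514 = 69.5%, St. Luke's 197/260 = 75.8% → St. Luke's
Critical: County General 154/1252 = 12.3%, St. Luke's 176/881 = 20.0% → St. Luke's
Mild: County General 79/97 = 81.4%, St. Luke's 62/69 = 89.9% → St. Luke's
Overall: County General 590/1863 = 31.7%, St. Luke's 435/1210 = 36.0% → St. Luke's
St. Luke's wins overall and in every case group — no reversal.

No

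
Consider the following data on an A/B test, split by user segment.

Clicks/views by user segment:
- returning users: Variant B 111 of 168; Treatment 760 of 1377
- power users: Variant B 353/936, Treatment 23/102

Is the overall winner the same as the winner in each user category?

Returning users: Variant B 111/168 = 66.1%, Treatment 760/1377 = 55.2% → Variant B
Power users: Variant B 353/936 = 37.7%, Treatment 23/102 = 22.5% → Variant B
Overall: Variant B 464/1104 = 42.0%, Treatment 783/1479 = 52.9% → Treatment
Variant B wins each user group but Treatment wins overall — the comparison reverses. Variant B's views skew toward power users, which has a lower base rate.

No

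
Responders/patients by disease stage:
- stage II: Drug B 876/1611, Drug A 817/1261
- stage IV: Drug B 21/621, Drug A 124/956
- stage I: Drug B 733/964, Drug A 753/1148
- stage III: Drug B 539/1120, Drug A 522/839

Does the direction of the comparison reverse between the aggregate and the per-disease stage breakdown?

Stage II: Drug B 876/1611 = 54.4%, Drug A 817/1261 = 64.8% → Drug A
Stage IV: Drug B 21/621 = 3.4%, Drug A 124/956 = 13.0% → Drug A
Stage I: Drug B 733/964 = 76.0%, Drug A 753/1148 = 65.6% → Drug B
Stage III: Drug B 539/1120 = 48.1%, Drug A 522/839 = 62.2% → Drug A
Overall: Drug B 2169/4316 = 50.3%, Drug A 2216/4204 = 52.7% → Drug A
Neither sweeps: Drug B wins 1 of 4 groups, Drug A wins 3. Drug A wins overall but not every group — no Simpson reversal.

No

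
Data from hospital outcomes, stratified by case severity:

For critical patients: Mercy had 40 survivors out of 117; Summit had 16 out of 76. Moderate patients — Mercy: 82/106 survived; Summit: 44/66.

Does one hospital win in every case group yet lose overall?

No

Critical: Mercy 40/117 = 34.2%, Summit 16/76 = 21.1% → Mercy
Moderate: Mercy 82/106 = 77.4%, Summit 44/66 = 66.7% → Mercy
Overall: Mercy 122/223 = 54.7%, Summit 60/142 = 42.3% → Mercy
Mercy wins overall and in every case group — no reversal.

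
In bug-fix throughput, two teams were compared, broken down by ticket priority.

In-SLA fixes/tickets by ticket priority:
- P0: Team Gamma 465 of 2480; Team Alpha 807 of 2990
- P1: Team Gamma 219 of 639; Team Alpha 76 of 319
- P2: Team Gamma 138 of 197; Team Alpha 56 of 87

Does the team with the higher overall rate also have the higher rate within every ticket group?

No

P0: Team Gamma 465/2480 = 18.8%, Team Alpha 807/2990 = 27.0% → Team Alpha
P1: Team Gamma 219/639 = 34.3%, Team Alpha 76/319 = 23.8% → Team Gamma
P2: Team Gamma 138/197 = 70.1%, Team Alpha 56/87 = 64.4% → Team Gamma
Overall: Team Gamma 822/3316 = 24.8%, Team Alpha 939/3396 = 27.7% → Team Alpha
Neither sweeps: Team Gamma wins 2 of 3 groups, Team Alpha wins 1. Team Alpha wins overall but not every group — no Simpson reversal.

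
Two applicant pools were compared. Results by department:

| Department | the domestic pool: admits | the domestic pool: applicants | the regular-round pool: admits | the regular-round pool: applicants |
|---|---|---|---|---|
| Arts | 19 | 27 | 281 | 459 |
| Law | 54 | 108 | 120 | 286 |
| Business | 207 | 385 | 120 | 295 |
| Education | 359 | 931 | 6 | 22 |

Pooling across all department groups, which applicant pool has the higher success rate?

Arts: the domestic pool 19/27 = 70.4%, the regular-round pool 281/459 = 61.2% → the domestic pool
Law: the domestic pool 54/108 = 50.0%, the regular-round pool 120/286 = 42.0% → the domestic pool
Business: the domestic pool 207/385 = 53.8%, the regular-round pool 120/295 = 40.7% → the domestic pool
Education: the domestic pool 359/931 = 38.6%, the regular-round pool 6/22 = 27.3% → the domestic pool
Overall: the domestic pool 639/1451 = 44.0%, the regular-round pool 527/1062 = 49.6% → the regular-round pool
(The domestic pool wins every department group but the regular-round pool wins overall — the domestic pool's applicants skew toward the low-rate Education group.)

the regular-round pool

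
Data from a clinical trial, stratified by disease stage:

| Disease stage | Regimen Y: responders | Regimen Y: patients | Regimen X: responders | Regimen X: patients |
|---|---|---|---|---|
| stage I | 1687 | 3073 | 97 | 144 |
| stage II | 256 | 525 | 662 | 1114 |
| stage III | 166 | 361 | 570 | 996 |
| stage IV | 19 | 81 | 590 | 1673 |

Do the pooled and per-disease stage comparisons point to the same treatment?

No

Stage I: Regimen Y 1687/3073 = 54.9%, Regimen X 97/144 = 67.4% → Regimen X
Stage II: Regimen Y 256/525 = 48.8%, Regimen X 662/1114 = 59.4% → Regimen X
Stage III: Regimen Y 166/361 = 46.0%, Regimen X 570/996 = 57.2% → Regimen X
Stage IV: Regimen Y 19/81 = 23.5%, Regimen X 590/1673 = 35.3% → Regimen X
Overall: Regimen Y 2128/4040 = 52.7%, Regimen X 1919/3927 = 48.9% → Regimen Y
Regimen X wins each disease group but Regimen Y wins overall — the comparison reverses. Regimen X's patients skew toward stage IV, which has a lower base rate.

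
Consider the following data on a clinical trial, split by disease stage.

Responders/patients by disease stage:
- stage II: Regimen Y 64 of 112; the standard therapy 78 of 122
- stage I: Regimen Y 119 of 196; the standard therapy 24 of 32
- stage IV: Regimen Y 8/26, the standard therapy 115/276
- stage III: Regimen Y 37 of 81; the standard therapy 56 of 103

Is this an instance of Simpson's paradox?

Yes

Stage II: Regimen Y 64/112 = 57.1%, the standard therapy 78/122 = 63.9% → the standard therapy
Stage I: Regimen Y 119/196 = 60.7%, the standard therapy 24/32 = 75.0% → the standard therapy
Stage IV: Regimen Y 8/26 = 30.8%, the standard therapy 115/276 = 41.7% → the standard therapy
Stage III: Regimen Y 37/81 = 45.7%, the standard therapy 56/103 = 54.4% → the standard therapy
Overall: Regimen Y 228/415 = 54.9%, the standard therapy 273/533 = 51.2% → Regimen Y
The standard therapy wins each disease group but Regimen Y wins overall — the comparison reverses. The standard therapy's patients skew toward stage IV, which has a lower base rate.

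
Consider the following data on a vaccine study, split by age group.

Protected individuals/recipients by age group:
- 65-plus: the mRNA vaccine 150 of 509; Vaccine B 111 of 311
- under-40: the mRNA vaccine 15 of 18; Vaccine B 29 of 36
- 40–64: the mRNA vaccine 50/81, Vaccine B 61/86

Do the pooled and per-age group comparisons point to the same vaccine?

65-plus: the mRNA vaccine 150/509 = 29.5%, Vaccine B 111/311 = 35.7% → Vaccine B
Under-40: the mRNA vaccine 15/18 = 83.3%, Vaccine B 29/36 = 80.6% → the mRNA vaccine
40–64: the mRNA vaccine 50/81 = 61.7%, Vaccine B 61/86 = 70.9% → Vaccine B
Overall: the mRNA vaccine 215/608 = 35.4%, Vaccine B 201/433 = 46.4% → Vaccine B
Neither sweeps: the mRNA vaccine wins 1 of 3 groups, Vaccine B wins 2. Vaccine B wins overall but not every group — no Simpson reversal.

No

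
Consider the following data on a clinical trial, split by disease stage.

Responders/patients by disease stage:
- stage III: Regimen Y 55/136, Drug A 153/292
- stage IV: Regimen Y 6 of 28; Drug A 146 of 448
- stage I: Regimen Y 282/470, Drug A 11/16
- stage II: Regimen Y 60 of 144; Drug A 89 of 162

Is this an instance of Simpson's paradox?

Yes

Stage III: Regimen Y 55/136 = 40.4%, Drug A 153/292 = 52.4% → Drug A
Stage IV: Regimen Y 6/28 = 21.4%, Drug A 146/448 = 32.6% → Drug A
Stage I: Regimen Y 282/470 = 60.0%, Drug A 11/16 = 68.8% → Drug A
Stage II: Regimen Y 60/144 = 41.7%, Drug A 89/162 = 54.9% → Drug A
Overall: Regimen Y 403/778 = 51.8%, Drug A 399/918 = 43.5% → Regimen Y
Drug A wins each disease group but Regimen Y wins overall — the comparison reverses. Drug A's patients skew toward stage IV, which has a lower base rate.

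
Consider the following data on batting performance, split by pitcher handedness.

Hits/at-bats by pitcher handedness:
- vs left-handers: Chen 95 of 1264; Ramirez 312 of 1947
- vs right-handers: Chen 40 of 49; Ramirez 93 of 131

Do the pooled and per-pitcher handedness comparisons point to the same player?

No

Vs left-handers: Chen 95/1264 = 7.5%, Ramirez 312/1947 = 16.0% → Ramirez
Vs right-handers: Chen 40/49 = 81.6%, Ramirez 93/131 = 71.0% → Chen
Overall: Chen 135/1313 = 10.3%, Ramirez 405/2078 = 19.5% → Ramirez
Neither sweeps: Chen wins 1 of 2 groups, Ramirez wins 1. Ramirez wins overall but not every group — no Simpson reversal.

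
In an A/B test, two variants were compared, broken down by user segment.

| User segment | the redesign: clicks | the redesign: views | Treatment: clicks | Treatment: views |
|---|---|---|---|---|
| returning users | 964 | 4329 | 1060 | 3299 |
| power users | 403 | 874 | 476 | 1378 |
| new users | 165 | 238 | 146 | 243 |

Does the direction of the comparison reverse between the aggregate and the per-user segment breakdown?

No

Returning users: the redesign 964/4329 = 22.3%, Treatment 1060/3299 = 32.1% → Treatment
Power users: the redesign 403/874 = 46.1%, Treatment 476/1378 = 34.5% → the redesign
New users: the redesign 165/238 = 69.3%, Treatment 146/243 = 60.1% → the redesign
Overall: the redesign 1532/5441 = 28.2%, Treatment 1682/4920 = 34.2% → Treatment
Neither sweeps: the redesign wins 2 of 3 groups, Treatment wins 1. Treatment wins overall but not every group — no Simpson reversal.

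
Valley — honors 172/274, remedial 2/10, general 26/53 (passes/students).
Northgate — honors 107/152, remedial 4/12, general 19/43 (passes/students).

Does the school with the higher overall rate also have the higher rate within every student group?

Honors: Valley 172/274 = 62.8%, Northgate 107/152 = 70.4% → Northgate
Remedial: Valley 2/10 = 20.0%, Northgate 4/12 = 33.3% → Northgate
General: Valley 26/53 = 49.1%, Northgate 19/43 = 44.2% → Valley
Overall: Valley 200/337 = 59.3%, Northgate 130/207 = 62.8% → Northgate
Neither sweeps: Valley wins 1 of 3 groups, Northgate wins 2. Northgate wins overall but not every group — no Simpson reversal.

No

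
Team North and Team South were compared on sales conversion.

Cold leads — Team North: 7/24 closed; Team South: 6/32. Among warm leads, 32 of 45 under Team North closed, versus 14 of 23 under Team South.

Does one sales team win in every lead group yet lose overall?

Cold: Team North 7/24 = 29.2%, Team South 6/32 = 18.8% → Team North
Warm: Team North 32/45 = 71.1%, Team South 14/23 = 60.9% → Team North
Overall: Team North 39/69 = 56.5%, Team South 20/55 = 36.4% → Team North
Team North wins overall and in every lead group — no reversal.

No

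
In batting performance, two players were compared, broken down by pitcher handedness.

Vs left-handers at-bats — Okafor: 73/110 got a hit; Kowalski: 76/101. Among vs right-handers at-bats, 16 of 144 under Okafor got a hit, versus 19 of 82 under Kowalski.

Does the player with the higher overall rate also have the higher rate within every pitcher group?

Yes

Vs left-handers: Okafor 73/110 = 66.4%, Kowalski 76/101 = 75.2% → Kowalski
Vs right-handers: Okafor 16/144 = 11.1%, Kowalski 19/82 = 23.2% → Kowalski
Overall: Okafor 89/254 = 35.0%, Kowalski 95/183 = 51.9% → Kowalski
Kowalski wins overall and in every pitcher group — no reversal.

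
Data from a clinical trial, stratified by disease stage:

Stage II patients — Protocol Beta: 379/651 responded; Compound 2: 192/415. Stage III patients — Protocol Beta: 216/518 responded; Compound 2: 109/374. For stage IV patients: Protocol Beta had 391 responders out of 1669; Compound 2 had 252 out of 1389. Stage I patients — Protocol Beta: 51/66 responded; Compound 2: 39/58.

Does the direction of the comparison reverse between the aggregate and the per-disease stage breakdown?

Stage II: Protocol Beta 379/651 = 58.2%, Compound 2 192/415 = 46.3% → Protocol Beta
Stage III: Protocol Beta 216/518 = 41.7%, Compound 2 109/374 = 29.1% → Protocol Beta
Stage IV: Protocol Beta 391/1669 = 23.4%, Compound 2 252/1389 = 18.1% → Protocol Beta
Stage I: Protocol Beta 51/66 = 77.3%, Compound 2 39/58 = 67.2% → Protocol Beta
Overall: Protocol Beta 1037/2904 = 35.7%, Compound 2 592/2236 = 26.5% → Protocol Beta
Protocol Beta wins overall and in every disease group — no reversal.

No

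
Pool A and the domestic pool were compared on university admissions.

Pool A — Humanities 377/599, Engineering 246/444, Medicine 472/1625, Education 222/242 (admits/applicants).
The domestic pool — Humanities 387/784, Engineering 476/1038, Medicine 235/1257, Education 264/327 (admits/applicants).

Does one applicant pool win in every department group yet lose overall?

No

Humanities: Pool A 377/599 = 62.9%, the domestic pool 387/784 = 49.4% → Pool A
Engineering: Pool A 246/444 = 55.4%, the domestic pool 476/1038 = 45.9% → Pool A
Medicine: Pool A 472/1625 = 29.0%, the domestic pool 235/1257 = 18.7% → Pool A
Education: Pool A 222/242 = 91.7%, the domestic pool 264/327 = 80.7% → Pool A
Overall: Pool A 1317/2910 = 45.3%, the domestic pool 1362/3406 = 40.0% → Pool A
Pool A wins overall and in every department group — no reversal.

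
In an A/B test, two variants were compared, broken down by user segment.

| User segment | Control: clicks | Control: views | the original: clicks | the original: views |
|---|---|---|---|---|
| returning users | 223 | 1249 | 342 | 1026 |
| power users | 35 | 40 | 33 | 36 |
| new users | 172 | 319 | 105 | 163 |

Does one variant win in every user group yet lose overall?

Returning users: Control 223/1249 = 17.9%, the original 342/1026 = 33.3% → the original
Power users: Control 35/40 = 87.5%, the original 33/36 = 91.7% → the original
New users: Control 172/319 = 53.9%, the original 105/163 = 64.4% → the original
Overall: Control 430/1608 = 26.7%, the original 480/1225 = 39.2% → the original
The original wins overall and in every user group — no reversal.

No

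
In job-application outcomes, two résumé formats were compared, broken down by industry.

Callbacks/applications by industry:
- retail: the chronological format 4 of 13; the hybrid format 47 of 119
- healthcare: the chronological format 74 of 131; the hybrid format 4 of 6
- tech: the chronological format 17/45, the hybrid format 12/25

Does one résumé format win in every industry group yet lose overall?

Yes

Retail: the chronological format 4/13 = 30.8%, the hybrid format 47/119 = 39.5% → the hybrid format
Healthcare: the chronological format 74/131 = 56.5%, the hybrid format 4/6 = 66.7% → the hybrid format
Tech: the chronological format 17/45 = 37.8%, the hybrid format 12/25 = 48.0% → the hybrid format
Overall: the chronological format 95/189 = 50.3%, the hybrid format 63/150 = 42.0% → the chronological format
The hybrid format wins each industry group but the chronological format wins overall — the comparison reverses. The hybrid format's applications skew toward retail, which has a lower base rate.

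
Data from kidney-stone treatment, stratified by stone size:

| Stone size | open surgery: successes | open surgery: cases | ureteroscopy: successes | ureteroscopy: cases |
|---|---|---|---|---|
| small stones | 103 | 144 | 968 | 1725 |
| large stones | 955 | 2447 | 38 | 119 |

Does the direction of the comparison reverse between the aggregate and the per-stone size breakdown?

Small stones: open surgery 103/144 = 71.5%, ureteroscopy 968/1725 = 56.1% → open surgery
Large stones: open surgery 955/2447 = 39.0%, ureteroscopy 38/119 = 31.9% → open surgery
Overall: open surgery 1058/2591 = 40.8%, ureteroscopy 1006/1844 = 54.6% → ureteroscopy
Open surgery wins each stone group but ureteroscopy wins overall — the comparison reverses. Open surgery's cases skew toward large stones, which has a lower base rate.

Yes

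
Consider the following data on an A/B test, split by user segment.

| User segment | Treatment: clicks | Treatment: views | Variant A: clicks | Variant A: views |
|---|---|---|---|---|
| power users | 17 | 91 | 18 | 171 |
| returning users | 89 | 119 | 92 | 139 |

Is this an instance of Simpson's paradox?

No

Power users: Treatment 17/91 = 18.7%, Variant A 18/171 = 10.5% → Treatment
Returning users: Treatment 89/119 = 74.8%, Variant A 92/139 = 66.2% → Treatment
Overall: Treatment 106/210 = 50.5%, Variant A 110/310 = 35.5% → Treatment
Treatment wins overall and in every user group — no reversal.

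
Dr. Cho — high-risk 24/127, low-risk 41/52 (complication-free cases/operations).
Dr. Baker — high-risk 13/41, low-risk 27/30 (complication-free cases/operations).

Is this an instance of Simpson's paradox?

High-risk: Dr. Cho 24/127 = 18.9%, Dr. Baker 13/41 = 31.7% → Dr. Baker
Low-risk: Dr. Cho 41/52 = 78.8%, Dr. Baker 27/30 = 90.0% → Dr. Baker
Overall: Dr. Cho 65/179 = 36.3%, Dr. Baker 40/71 = 56.3% → Dr. Baker
Dr. Baker wins overall and in every patient risk group — no reversal.

No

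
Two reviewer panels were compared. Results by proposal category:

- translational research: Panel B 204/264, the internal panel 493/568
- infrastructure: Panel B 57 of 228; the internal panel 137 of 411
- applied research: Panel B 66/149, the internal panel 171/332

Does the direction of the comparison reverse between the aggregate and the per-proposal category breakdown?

Translational research: Panel B 204/264 = 77.3%, the internal panel 493/568 = 86.8% → the internal panel
Infrastructure: Panel B 57/228 = 25.0%, the internal panel 137/411 = 33.3% → the internal panel
Applied research: Panel B 66/149 = 44.3%, the internal panel 171/332 = 51.5% → the internal panel
Overall: Panel B 327/641 = 51.0%, the internal panel 801/1311 = 61.1% → the internal panel
The internal panel wins overall and in every proposal group — no reversal.

No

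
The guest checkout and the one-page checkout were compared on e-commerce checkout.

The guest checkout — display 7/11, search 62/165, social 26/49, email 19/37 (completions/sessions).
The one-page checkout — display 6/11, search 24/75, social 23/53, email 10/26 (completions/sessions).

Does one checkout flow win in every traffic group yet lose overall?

No

Display: the guest checkout 7/11 = 63.6%, the one-page checkout 6/11 = 54.5% → the guest checkout
Search: the guest checkout 62/165 = 37.6%, the one-page checkout 24/75 = 32.0% → the guest checkout
Social: the guest checkout 26/49 = 53.1%, the one-page checkout 23/53 = 43.4% → the guest checkout
Email: the guest checkout 19/37 = 51.4%, the one-page checkout 10/26 = 38.5% → the guest checkout
Overall: the guest checkout 114/262 = 43.5%, the one-page checkout 63/165 = 38.2% → the guest checkout
The guest checkout wins overall and in every traffic group — no reversal.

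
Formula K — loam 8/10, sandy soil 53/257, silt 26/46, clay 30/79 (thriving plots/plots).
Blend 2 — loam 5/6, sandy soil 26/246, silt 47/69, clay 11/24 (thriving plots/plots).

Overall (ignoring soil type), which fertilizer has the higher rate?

Loam: Formula K 8/10 = 80.0%, Blend 2 5/6 = 83.3% → Blend 2
Sandy soil: Formula K 53/257 = 20.6%, Blend 2 26/246 = 10.6% → Formula K
Silt: Formula K 26/46 = 56.5%, Blend 2 47/69 = 68.1% → Blend 2
Clay: Formula K 30/79 = 38.0%, Blend 2 11/24 = 45.8% → Blend 2
Overall: Formula K 117/392 = 29.8%, Blend 2 89/345 = 25.8% → Formula K
(Neither sweeps every soil group, but Formula K has the higher pooled rate.)

Formula K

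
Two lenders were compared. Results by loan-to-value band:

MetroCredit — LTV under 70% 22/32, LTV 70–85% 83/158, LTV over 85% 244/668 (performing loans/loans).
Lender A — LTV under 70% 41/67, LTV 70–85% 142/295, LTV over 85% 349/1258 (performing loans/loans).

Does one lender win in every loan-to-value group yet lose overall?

No

LTV under 70%: MetroCredit 22/32 = 68.8%, Lender A 41/67 = 61.2% → MetroCredit
LTV 70–85%: MetroCredit 83/158 = 52.5%, Lender A 142/295 = 48.1% → MetroCredit
LTV over 85%: MetroCredit 244/668 = 36.5%, Lender A 349/1258 = 27.7% → MetroCredit
Overall: MetroCredit 349/858 = 40.7%, Lender A 532/1620 = 32.8% → MetroCredit
MetroCredit wins overall and in every loan-to-value group — no reversal.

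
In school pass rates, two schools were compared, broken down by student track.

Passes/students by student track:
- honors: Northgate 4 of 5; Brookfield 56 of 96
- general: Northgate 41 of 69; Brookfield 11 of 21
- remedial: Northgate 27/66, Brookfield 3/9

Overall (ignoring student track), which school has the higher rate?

Honors: Northgate 4/5 = 80.0%, Brookfield 56/96 = 58.3% → Northgate
General: Northgate 41/69 = 59.4%, Brookfield 11/21 = 52.4% → Northgate
Remedial: Northgate 27/66 = 40.9%, Brookfield 3/9 = 33.3% → Northgate
Overall: Northgate 72/140 = 51.4%, Brookfield 70/126 = 55.6% → Brookfield
(Northgate wins every student group but Brookfield wins overall — Northgate's students skew toward the low-rate remedial group.)

Brookfield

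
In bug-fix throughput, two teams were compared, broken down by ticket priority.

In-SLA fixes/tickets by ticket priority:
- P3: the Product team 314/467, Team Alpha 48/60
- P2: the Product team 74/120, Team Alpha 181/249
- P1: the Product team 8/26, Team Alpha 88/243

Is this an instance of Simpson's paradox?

P3: the Product team 314/467 = 67.2%, Team Alpha 48/60 = 80.0% → Team Alpha
P2: the Product team 74/120 = 61.7%, Team Alpha 181/249 = 72.7% → Team Alpha
P1: the Product team 8/26 = 30.8%, Team Alpha 88/243 = 36.2% → Team Alpha
Overall: the Product team 396/613 = 64.6%, Team Alpha 317/552 = 57.4% → the Product team
Team Alpha wins each ticket group but the Product team wins overall — the comparison reverses. Team Alpha's tickets skew toward P1, which has a lower base rate.

Yes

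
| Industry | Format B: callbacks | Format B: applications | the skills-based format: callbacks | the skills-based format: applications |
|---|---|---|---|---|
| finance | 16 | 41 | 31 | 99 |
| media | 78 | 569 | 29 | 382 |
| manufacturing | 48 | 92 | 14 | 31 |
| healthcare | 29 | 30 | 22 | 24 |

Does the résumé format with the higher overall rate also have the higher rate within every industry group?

Finance: Format B 16/41 = 39.0%, the skills-based format 31/99 = 31.3% → Format B
Media: Format B 78/569 = 13.7%, the skills-based format 29/382 = 7.6% → Format B
Manufacturing: Format B 48/92 = 52.2%, the skills-based format 14/31 = 45.2% → Format B
Healthcare: Format B 29/30 = 96.7%, the skills-based format 22/24 = 91.7% → Format B
Overall: Format B 171/732 = 23.4%, the skills-based format 96/536 = 17.9% → Format B
Format B wins overall and in every industry group — no reversal.

Yes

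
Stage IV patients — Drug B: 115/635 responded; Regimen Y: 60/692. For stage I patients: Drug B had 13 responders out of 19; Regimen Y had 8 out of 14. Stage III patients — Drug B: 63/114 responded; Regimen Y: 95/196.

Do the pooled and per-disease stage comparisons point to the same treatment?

Yes

Stage IV: Drug B 115/635 = 18.1%, Regimen Y 60/692 = 8.7% → Drug B
Stage I: Drug B 13/19 = 68.4%, Regimen Y 8/14 = 57.1% → Drug B
Stage III: Drug B 63/114 = 55.3%, Regimen Y 95/196 = 48.5% → Drug B
Overall: Drug B 191/768 = 24.9%, Regimen Y 163/902 = 18.1% → Drug B
Drug B wins overall and in every disease group — no reversal.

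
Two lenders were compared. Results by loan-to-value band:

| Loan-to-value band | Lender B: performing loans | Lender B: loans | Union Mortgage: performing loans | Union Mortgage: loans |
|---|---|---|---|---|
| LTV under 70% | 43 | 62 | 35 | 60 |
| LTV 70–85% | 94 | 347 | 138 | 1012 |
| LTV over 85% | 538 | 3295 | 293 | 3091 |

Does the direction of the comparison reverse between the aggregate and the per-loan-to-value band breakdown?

LTV under 70%: Lender B 43/62 = 69.4%, Union Mortgage 35/60 = 58.3% → Lender B
LTV 70–85%: Lender B 94/347 = 27.1%, Union Mortgage 138/1012 = 13.6% → Lender B
LTV over 85%: Lender B 538/3295 = 16.3%, Union Mortgage 293/3091 = 9.5% → Lender B
Overall: Lender B 675/3704 = 18.2%, Union Mortgage 466/4163 = 11.2% → Lender B
Lender B wins overall and in every loan-to-value group — no reversal.

No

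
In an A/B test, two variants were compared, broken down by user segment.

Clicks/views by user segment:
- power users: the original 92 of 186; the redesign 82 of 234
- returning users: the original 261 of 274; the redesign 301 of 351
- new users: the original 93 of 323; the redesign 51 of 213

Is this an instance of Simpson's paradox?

Power users: the original 92/186 = 49.5%, the redesign 82/234 = 35.0% → the original
Returning users: the original 261/274 = 95.3%, the redesign 301/351 = 85.8% → the original
New users: the original 93/323 = 28.8%, the redesign 51/213 = 23.9% → the original
Overall: the original 446/783 = 57.0%, the redesign 434/798 = 54.4% → the original
The original wins overall and in every user group — no reversal.

No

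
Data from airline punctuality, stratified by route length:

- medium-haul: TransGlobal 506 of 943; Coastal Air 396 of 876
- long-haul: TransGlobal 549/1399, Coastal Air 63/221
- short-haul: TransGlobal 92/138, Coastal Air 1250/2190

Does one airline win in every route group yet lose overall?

Yes

Medium-haul: TransGlobal 506/943 = 53.7%, Coastal Air 396/876 = 45.2% → TransGlobal
Long-haul: TransGlobal 549/1399 = 39.2%, Coastal Air 63/221 = 28.5% → TransGlobal
Short-haul: TransGlobal 92/138 = 66.7%, Coastal Air 1250/2190 = 57.1% → TransGlobal
Overall: TransGlobal 1147/2480 = 46.2%, Coastal Air 1709/3287 = 52.0% → Coastal Air
TransGlobal wins each route group but Coastal Air wins overall — the comparison reverses. TransGlobal's flights skew toward long-haul, which has a lower base rate.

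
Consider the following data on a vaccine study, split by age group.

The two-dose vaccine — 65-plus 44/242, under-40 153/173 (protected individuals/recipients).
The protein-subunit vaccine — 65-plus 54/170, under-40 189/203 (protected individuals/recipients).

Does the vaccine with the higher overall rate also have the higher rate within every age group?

65-plus: the two-dose vaccine 44/242 = 18.2%, the protein-subunit vaccine 54/170 = 31.8% → the protein-subunit vaccine
Under-40: the two-dose vaccine 153/173 = 88.4%, the protein-subunit vaccine 189/203 = 93.1% → the protein-subunit vaccine
Overall: the two-dose vaccine 197/415 = 47.5%, the protein-subunit vaccine 243/373 = 65.1% → the protein-subunit vaccine
The protein-subunit vaccine wins overall and in every age group — no reversal.

Yes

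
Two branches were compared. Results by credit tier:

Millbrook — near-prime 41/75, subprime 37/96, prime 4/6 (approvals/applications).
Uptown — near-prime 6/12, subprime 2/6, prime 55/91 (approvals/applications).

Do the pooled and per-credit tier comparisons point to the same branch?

Near-prime: Millbrook 41/75 = 54.7%, Uptown 6/12 = 50.0% → Millbrook
Subprime: Millbrook 37/96 = 38.5%, Uptown 2/6 = 33.3% → Millbrook
Prime: Millbrook 4/6 = 66.7%, Uptown 55/91 = 60.4% → Millbrook
Overall: Millbrook 82/177 = 46.3%, Uptown 63/109 = 57.8% → Uptown
Millbrook wins each credit group but Uptown wins overall — the comparison reverses. Millbrook's applications skew toward subprime, which has a lower base rate.

No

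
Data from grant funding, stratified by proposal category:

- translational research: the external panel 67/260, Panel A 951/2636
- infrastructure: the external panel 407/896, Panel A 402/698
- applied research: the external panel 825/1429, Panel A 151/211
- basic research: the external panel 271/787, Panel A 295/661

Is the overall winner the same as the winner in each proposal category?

Translational research: the external panel 67/260 = 25.8%, Panel A 951/2636 = 36.1% → Panel A
Infrastructure: the external panel 407/896 = 45.4%, Panel A 402/698 = 57.6% → Panel A
Applied research: the external panel 825/1429 = 57.7%, Panel A 151/211 = 71.6% → Panel A
Basic research: the external panel 271/787 = 34.4%, Panel A 295/661 = 44.6% → Panel A
Overall: the external panel 1570/3372 = 46.6%, Panel A 1799/4206 = 42.8% → the external panel
Panel A wins each proposal group but the external panel wins overall — the comparison reverses. Panel A's proposals skew toward translational research, which has a lower base rate.

No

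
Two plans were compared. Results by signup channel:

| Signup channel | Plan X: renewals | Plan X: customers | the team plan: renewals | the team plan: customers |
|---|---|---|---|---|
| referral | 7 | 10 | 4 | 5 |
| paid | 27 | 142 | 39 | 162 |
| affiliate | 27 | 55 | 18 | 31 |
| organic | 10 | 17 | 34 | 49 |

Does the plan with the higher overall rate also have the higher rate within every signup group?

Yes

Referral: Plan X 7/10 = 70.0%, the team plan 4/5 = 80.0% → the team plan
Paid: Plan X 27/142 = 19.0%, the team plan 39/162 = 24.1% → the team plan
Affiliate: Plan X 27/55 = 49.1%, the team plan 18/31 = 58.1% → the team plan
Organic: Plan X 10/17 = 58.8%, the team plan 34/49 = 69.4% → the team plan
Overall: Plan X 71/224 = 31.7%, the team plan 95/247 = 38.5% → the team plan
The team plan wins overall and in every signup group — no reversal.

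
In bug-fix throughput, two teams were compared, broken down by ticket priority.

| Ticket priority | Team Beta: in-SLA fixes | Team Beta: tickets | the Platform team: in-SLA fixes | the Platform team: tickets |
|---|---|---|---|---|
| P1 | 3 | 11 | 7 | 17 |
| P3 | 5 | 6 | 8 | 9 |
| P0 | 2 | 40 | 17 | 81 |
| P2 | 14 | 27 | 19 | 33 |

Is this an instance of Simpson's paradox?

P1: Team Beta 3/11 = 27.3%, the Platform team 7/17 = 41.2% → the Platform team
P3: Team Beta 5/6 = 83.3%, the Platform team 8/9 = 88.9% → the Platform team
P0: Team Beta 2/40 = 5.0%, the Platform team 17/81 = 21.0% → the Platform team
P2: Team Beta 14/27 = 51.9%, the Platform team 19/33 = 57.6% → the Platform team
Overall: Team Beta 24/84 = 28.6%, the Platform team 51/140 = 36.4% → the Platform team
The Platform team wins overall and in every ticket group — no reversal.

No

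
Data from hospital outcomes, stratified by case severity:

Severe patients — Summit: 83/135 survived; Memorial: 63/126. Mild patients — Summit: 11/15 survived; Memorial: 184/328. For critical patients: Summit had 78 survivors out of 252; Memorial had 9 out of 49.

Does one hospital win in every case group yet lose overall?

Yes

Severe: Summit 83/135 = 61.5%, Memorial 63/126 = 50.0% → Summit
Mild: Summit 11/15 = 73.3%, Memorial 184/328 = 56.1% → Summit
Critical: Summit 78/252 = 31.0%, Memorial 9/49 = 18.4% → Summit
Overall: Summit 172/402 = 42.8%, Memorial 256/503 = 50.9% → Memorial
Summit wins each case group but Memorial wins overall — the comparison reverses. Summit's patients skew toward critical, which has a lower base rate.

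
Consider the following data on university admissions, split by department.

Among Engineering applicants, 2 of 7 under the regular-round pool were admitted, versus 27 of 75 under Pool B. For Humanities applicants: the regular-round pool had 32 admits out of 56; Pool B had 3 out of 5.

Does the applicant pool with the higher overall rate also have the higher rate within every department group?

Engineering: the regular-round pool 2/7 = 28.6%, Pool B 27/75 = 36.0% → Pool B
Humanities: the regular-round pool 32/56 = 57.1%, Pool B 3/5 = 60.0% → Pool B
Overall: the regular-round pool 34/63 = 54.0%, Pool B 30/80 = 37.5% → the regular-round pool
Pool B wins each department group but the regular-round pool wins overall — the comparison reverses. Pool B's applicants skew toward Engineering, which has a lower base rate.

No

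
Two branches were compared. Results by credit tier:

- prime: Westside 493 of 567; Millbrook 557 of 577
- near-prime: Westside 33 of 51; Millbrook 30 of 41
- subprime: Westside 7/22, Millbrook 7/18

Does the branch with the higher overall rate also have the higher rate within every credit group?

Yes

Prime: Westside 493/567 = 86.9%, Millbrook 557/577 = 96.5% → Millbrook
Near-prime: Westside 33/51 = 64.7%, Millbrook 30/41 = 73.2% → Millbrook
Subprime: Westside 7/22 = 31.8%, Millbrook 7/18 = 38.9% → Millbrook
Overall: Westside 533/640 = 83.3%, Millbrook 594/636 = 93.4% → Millbrook
Millbrook wins overall and in every credit group — no reversal.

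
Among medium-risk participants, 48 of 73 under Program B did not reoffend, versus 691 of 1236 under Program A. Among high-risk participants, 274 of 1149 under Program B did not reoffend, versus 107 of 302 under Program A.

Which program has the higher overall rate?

Medium-risk: Program B 48/73 = 65.8%, Program A 691/1236 = 55.9% → Program B
High-risk: Program B 274/1149 = 23.8%, Program A 107/302 = 35.4% → Program A
Overall: Program B 322/1222 = 26.4%, Program A 798/1538 = 51.9% → Program A
(Neither sweeps every risk group, but Program A has the higher pooled rate.)

Program A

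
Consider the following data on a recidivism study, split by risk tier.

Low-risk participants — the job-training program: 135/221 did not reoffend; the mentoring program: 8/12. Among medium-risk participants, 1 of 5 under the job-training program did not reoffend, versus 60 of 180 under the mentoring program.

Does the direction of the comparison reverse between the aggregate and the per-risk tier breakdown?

Yes

Low-risk: the job-training program 135/221 = 61.1%, the mentoring program 8/12 = 66.7% → the mentoring program
Medium-risk: the job-training program 1/5 = 20.0%, the mentoring program 60/180 = 33.3% → the mentoring program
Overall: the job-training program 136/226 = 60.2%, the mentoring program 68/192 = 35.4% → the job-training program
The mentoring program wins each risk group but the job-training program wins overall — the comparison reverses. The mentoring program's participants skew toward medium-risk, which has a lower base rate.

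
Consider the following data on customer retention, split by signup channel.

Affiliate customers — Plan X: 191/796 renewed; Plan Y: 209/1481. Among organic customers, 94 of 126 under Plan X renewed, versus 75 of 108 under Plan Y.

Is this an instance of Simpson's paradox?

Affiliate: Plan X 191/796 = 24.0%, Plan Y 209/1481 = 14.1% → Plan X
Organic: Plan X 94/126 = 74.6%, Plan Y 75/108 = 69.4% → Plan X
Overall: Plan X 285/922 = 30.9%, Plan Y 284/1589 = 17.9% → Plan X
Plan X wins overall and in every signup group — no reversal.

No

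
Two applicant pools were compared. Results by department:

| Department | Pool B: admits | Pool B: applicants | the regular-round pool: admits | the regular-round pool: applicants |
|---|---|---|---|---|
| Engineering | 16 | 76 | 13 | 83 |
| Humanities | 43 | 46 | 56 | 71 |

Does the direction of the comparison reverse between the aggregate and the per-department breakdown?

No

Engineering: Pool B 16/76 = 21.1%, the regular-round pool 13/83 = 15.7% → Pool B
Humanities: Pool B 43/46 = 93.5%, the regular-round pool 56/71 = 78.9% → Pool B
Overall: Pool B 59/122 = 48.4%, the regular-round pool 69/154 = 44.8% → Pool B
Pool B wins overall and in every department group — no reversal.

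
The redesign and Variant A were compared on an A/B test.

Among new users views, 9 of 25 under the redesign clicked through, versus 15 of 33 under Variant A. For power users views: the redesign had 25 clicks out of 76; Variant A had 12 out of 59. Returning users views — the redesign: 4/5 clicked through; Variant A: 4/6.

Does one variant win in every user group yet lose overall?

New users: the redesign 9/25 = 36.0%, Variant A 15/33 = 45.5% → Variant A
Power users: the redesign 25/76 = 32.9%, Variant A 12/59 = 20.3% → the redesign
Returning users: the redesign 4/5 = 80.0%, Variant A 4/6 = 66.7% → the redesign
Overall: the redesign 38/106 = 35.8%, Variant A 31/98 = 31.6% → the redesign
Neither sweeps: the redesign wins 2 of 3 groups, Variant A wins 1. The redesign wins overall but not every group — no Simpson reversal.

No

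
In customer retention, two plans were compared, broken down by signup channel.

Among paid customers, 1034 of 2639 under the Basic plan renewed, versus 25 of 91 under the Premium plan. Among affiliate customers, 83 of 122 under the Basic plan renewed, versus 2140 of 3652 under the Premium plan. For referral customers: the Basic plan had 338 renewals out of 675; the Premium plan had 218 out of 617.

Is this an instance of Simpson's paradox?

Yes

Paid: the Basic plan 1034/2639 = 39.2%, the Premium plan 25/91 = 27.5% → the Basic plan
Affiliate: the Basic plan 83/122 = 68.0%, the Premium plan 2140/3652 = 58.6% → the Basic plan
Referral: the Basic plan 338/675 = 50.1%, the Premium plan 218/617 = 35.3% → the Basic plan
Overall: the Basic plan 1455/3436 = 42.3%, the Premium plan 2383/4360 = 54.7% → the Premium plan
The Basic plan wins each signup group but the Premium plan wins overall — the comparison reverses. The Basic plan's customers skew toward paid, which has a lower base rate.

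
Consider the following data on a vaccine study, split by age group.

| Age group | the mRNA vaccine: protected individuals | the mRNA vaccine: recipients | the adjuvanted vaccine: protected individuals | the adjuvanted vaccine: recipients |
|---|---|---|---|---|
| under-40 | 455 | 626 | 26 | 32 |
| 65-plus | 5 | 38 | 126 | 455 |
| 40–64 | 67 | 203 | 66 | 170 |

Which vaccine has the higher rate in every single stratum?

the adjuvanted vaccine

Under-40: the mRNA vaccine 455/626 = 72.7%, the adjuvanted vaccine 26/32 = 81.2% → the adjuvanted vaccine
65-plus: the mRNA vaccine 5/38 = 13.2%, the adjuvanted vaccine 126/455 = 27.7% → the adjuvanted vaccine
40–64: the mRNA vaccine 67/203 = 33.0%, the adjuvanted vaccine 66/170 = 38.8% → the adjuvanted vaccine
The adjuvanted vaccine has the higher rate in all 3 groups.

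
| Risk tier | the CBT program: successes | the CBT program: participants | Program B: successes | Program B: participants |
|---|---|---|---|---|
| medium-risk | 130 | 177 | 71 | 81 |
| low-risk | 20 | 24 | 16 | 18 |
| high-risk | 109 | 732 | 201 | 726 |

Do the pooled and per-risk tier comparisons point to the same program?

Yes

Medium-risk: the CBT program 130/177 = 73.4%, Program B 71/81 = 87.7% → Program B
Low-risk: the CBT program 20/24 = 83.3%, Program B 16/18 = 88.9% → Program B
High-risk: the CBT program 109/732 = 14.9%, Program B 201/726 = 27.7% → Program B
Overall: the CBT program 259/933 = 27.8%, Program B 288/825 = 34.9% → Program B
Program B wins overall and in every risk group — no reversal.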